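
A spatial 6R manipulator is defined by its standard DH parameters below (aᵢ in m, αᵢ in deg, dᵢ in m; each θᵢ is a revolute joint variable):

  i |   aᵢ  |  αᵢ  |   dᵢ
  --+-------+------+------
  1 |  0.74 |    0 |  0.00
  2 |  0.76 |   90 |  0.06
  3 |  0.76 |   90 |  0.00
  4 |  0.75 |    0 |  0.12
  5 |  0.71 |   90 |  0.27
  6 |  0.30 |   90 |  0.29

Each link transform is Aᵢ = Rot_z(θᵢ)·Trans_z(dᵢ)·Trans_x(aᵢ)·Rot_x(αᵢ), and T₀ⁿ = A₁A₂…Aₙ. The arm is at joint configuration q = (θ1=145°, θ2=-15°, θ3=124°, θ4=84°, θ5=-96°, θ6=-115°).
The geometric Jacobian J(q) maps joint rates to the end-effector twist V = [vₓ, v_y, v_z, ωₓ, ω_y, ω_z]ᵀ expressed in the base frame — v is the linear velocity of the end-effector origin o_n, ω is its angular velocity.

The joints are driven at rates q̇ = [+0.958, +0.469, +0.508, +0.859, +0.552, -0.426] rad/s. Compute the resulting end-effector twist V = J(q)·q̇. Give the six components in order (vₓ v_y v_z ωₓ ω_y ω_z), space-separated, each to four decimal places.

0.0808 -0.1299 -0.4546 -0.0117 1.4525 2.2894

o_n = [-0.4117, 0.7231, 1.2441]
J₁: ẑ×o_n = [-0.7231, -0.4117, 0.0000], ω = ẑ
J2: z=[0.0000, 0.0000, 1.0000] o=[-0.6062, 0.4244, 0.0000] → [-0.2987, 0.1945, 0.0000, 0.0000, 0.0000, 1.0000]
J3: z=[0.7660, 0.6428, 0.0000] o=[-1.0947, 1.0066, 0.0600] → [0.7611, -0.9070, -0.6562, 0.7660, 0.6428, 0.0000]
J4: z=[-0.5329, 0.6351, 0.5592] o=[-0.8215, 0.6811, 0.6901] → [0.3283, 0.5244, -0.2827, -0.5329, 0.6351, 0.5592]
J5: z=[-0.5329, 0.6351, 0.5592] o=[-0.2859, 1.2032, 0.8222] → [0.5364, 0.1545, 0.3357, -0.5329, 0.6351, 0.5592]
J6: z=[-0.8240, -0.5397, -0.1724] o=[-0.2932, 0.9822, 1.5489] → [0.1199, -0.2308, 0.1496, -0.8240, -0.5397, -0.1724]
V = J·q̇ = [0.0808, -0.1299, -0.4546, -0.0117, 1.4525, 2.2894]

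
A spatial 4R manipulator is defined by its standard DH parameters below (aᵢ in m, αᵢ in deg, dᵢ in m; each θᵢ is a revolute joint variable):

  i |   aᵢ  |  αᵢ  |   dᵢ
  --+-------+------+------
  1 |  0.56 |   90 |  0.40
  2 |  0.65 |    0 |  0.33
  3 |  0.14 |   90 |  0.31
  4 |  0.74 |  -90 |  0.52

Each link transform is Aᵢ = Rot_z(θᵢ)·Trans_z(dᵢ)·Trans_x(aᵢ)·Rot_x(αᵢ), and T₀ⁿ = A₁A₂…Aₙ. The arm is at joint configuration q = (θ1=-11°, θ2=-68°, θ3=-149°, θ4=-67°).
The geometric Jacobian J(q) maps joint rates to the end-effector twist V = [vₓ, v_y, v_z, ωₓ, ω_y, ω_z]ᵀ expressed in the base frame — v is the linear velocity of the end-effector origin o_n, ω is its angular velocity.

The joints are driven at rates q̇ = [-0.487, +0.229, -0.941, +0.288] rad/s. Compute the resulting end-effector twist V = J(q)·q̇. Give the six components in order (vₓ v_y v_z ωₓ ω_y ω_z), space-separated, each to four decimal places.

o_n = [0.7674, -0.1072, 0.4709]
J₁: ẑ×o_n = [0.1072, 0.7674, -0.0000], ω = ẑ
J2: z=[-0.1908, -0.9816, 0.0000] o=[0.5497, -0.1069, 0.4000] → [-0.0696, 0.0135, 0.2137, -0.1908, -0.9816, 0.0000]
J3: z=[-0.1908, -0.9816, 0.0000] o=[0.7258, -0.4773, -0.2027] → [-0.6612, 0.1285, -0.0298, -0.1908, -0.9816, 0.0000]
J4: z=[0.5908, -0.1148, 0.7986] o=[0.5569, -0.7602, -0.1184] → [-0.5892, -0.1800, 0.4099, 0.5908, -0.1148, 0.7986]
V = J·q̇ = [0.3843, -0.5434, 0.1950, 0.3060, 0.6658, -0.2570]

0.3843 -0.5434 0.1950 0.3060 0.6658 -0.2570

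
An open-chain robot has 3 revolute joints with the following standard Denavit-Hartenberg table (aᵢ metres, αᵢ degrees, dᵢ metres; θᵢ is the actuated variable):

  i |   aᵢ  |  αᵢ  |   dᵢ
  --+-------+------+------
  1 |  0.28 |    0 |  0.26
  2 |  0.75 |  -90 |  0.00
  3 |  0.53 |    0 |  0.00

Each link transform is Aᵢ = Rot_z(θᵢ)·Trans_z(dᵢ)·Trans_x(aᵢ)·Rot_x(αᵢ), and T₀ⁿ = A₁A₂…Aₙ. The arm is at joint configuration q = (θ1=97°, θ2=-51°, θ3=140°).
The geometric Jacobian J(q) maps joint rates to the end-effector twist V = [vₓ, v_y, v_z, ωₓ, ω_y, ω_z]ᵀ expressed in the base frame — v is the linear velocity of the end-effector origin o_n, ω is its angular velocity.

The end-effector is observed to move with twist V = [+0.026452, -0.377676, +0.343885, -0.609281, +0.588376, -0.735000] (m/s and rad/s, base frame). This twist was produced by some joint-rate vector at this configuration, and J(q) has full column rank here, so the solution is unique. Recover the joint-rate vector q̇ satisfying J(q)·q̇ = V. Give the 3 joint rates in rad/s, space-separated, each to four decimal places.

o_n = [0.2048, 0.5254, -0.0807]
J₁: ẑ×o_n = [-0.5254, 0.2048, 0.0000], ω = ẑ
J2: z=[0.0000, 0.0000, 1.0000] o=[-0.0341, 0.2779, 0.2600] → [-0.2475, 0.2390, 0.0000, 0.0000, 0.0000, 1.0000]
J3: z=[-0.7193, 0.6947, 0.0000] o=[0.4869, 0.8174, 0.2600] → [-0.2367, -0.2451, 0.4060, -0.7193, 0.6947, 0.0000]
q̇ = J⁺·V = [-0.1620, -0.5730, 0.8470]

-0.1620 -0.5730 0.8470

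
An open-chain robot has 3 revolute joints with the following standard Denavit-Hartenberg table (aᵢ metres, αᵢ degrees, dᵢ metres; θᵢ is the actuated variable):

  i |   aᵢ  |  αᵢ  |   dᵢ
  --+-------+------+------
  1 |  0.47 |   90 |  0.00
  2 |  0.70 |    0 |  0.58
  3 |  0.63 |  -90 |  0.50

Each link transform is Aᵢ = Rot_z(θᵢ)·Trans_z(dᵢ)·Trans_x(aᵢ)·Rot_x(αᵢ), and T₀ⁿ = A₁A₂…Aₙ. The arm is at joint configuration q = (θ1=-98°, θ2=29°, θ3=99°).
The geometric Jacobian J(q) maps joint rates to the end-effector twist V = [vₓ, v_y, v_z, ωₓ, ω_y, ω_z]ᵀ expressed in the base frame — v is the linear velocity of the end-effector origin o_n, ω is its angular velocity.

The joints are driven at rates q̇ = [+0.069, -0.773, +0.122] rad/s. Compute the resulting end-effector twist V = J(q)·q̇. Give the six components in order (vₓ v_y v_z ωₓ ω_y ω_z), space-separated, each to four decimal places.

-0.0444 -0.6603 -0.2208 0.6447 -0.0906 0.0690

o_n = [-1.1661, -0.5373, 0.8358]
J₁: ẑ×o_n = [0.5373, -1.1661, 0.0000], ω = ẑ
J2: z=[-0.9903, 0.1392, 0.0000] o=[-0.0654, -0.4654, 0.0000] → [0.1163, 0.8277, 0.2244, -0.9903, 0.1392, 0.0000]
J3: z=[-0.9903, 0.1392, 0.0000] o=[-0.7250, -0.9910, 0.3394] → [0.0691, 0.4916, -0.3879, -0.9903, 0.1392, 0.0000]
V = J·q̇ = [-0.0444, -0.6603, -0.2208, 0.6447, -0.0906, 0.0690]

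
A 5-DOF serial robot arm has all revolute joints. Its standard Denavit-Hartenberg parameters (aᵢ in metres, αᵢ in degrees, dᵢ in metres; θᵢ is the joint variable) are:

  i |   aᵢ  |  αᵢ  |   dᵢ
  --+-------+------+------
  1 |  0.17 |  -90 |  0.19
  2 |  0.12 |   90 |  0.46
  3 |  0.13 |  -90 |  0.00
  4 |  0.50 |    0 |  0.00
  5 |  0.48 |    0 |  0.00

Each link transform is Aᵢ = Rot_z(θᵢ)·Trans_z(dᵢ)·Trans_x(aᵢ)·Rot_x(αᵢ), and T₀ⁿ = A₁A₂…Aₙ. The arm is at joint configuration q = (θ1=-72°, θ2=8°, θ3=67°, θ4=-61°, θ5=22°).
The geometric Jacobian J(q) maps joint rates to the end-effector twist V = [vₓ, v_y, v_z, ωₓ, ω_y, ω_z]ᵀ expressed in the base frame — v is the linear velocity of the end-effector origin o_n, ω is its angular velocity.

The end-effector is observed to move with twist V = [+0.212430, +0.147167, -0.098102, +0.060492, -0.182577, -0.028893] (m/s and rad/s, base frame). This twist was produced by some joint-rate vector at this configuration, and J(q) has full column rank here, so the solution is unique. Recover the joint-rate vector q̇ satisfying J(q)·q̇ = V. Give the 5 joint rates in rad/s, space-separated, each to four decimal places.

o_n = [1.3003, -0.2927, 0.8650]
J₁: ẑ×o_n = [0.2927, 1.3003, -0.0000], ω = ẑ
J2: z=[0.9511, 0.3090, 0.0000] o=[0.0525, -0.1617, 0.1900] → [0.2086, -0.6419, -0.5102, 0.9511, 0.3090, 0.0000]
J3: z=[0.0430, -0.1324, 0.9903] o=[0.5267, -0.1325, 0.1733] → [0.0670, 0.7362, 0.0955, 0.0430, -0.1324, 0.9903]
J4: z=[0.0899, 0.9877, 0.1281] o=[0.6561, -0.1434, 0.1662] → [0.7092, 0.0197, -0.6497, 0.0899, 0.9877, 0.1281]
J5: z=[0.0899, 0.9877, 0.1281] o=[0.9161, -0.2215, 0.5861] → [0.2845, 0.0241, -0.3858, 0.0899, 0.9877, 0.1281]
q̇ = J⁺·V = [0.3950, 0.1070, -0.3930, 0.4190, -0.6900]

0.3950 0.1070 -0.3930 0.4190 -0.6900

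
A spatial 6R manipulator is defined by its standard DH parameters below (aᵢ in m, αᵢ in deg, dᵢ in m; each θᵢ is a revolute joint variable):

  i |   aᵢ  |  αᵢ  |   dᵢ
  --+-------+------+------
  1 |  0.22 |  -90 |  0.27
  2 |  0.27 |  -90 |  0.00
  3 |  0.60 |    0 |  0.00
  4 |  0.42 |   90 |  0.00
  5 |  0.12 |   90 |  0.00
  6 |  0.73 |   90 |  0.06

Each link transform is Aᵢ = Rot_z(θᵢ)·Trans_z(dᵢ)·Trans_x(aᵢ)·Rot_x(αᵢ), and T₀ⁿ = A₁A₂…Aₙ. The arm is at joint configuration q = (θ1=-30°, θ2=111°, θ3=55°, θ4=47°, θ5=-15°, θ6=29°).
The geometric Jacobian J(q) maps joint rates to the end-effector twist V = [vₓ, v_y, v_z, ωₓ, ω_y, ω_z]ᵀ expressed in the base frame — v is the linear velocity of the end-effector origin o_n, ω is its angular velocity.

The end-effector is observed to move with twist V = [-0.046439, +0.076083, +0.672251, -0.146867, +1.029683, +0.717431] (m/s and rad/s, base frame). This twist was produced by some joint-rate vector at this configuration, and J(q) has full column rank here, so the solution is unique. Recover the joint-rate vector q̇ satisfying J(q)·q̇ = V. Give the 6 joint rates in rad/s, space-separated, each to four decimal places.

-0.1080 0.7640 -0.1450 0.8190 -0.5400 -0.2290

o_n = [-0.6672, -1.5516, -0.4969]
J₁: ẑ×o_n = [1.5516, -0.6672, 0.0000], ω = ẑ
J2: z=[0.5000, 0.8660, 0.0000] o=[0.1905, -0.1100, 0.2700] → [-0.6642, 0.3835, 0.0221, 0.5000, 0.8660, 0.0000]
J3: z=[-0.8085, 0.4668, 0.3584] o=[0.1067, -0.0616, 0.0179] → [0.2936, -0.6936, 1.5659, -0.8085, 0.4668, 0.3584]
J4: z=[-0.8085, 0.4668, 0.3584] o=[-0.2458, -0.4256, -0.3034] → [0.3131, -0.3075, 1.1071, -0.8085, 0.4668, 0.3584]
J5: z=[-0.4075, -0.0048, -0.9132] o=[-0.4241, -0.7970, -0.2218] → [-0.6877, 0.1099, 0.3063, -0.4075, -0.0048, -0.9132]
J6: z=[0.8908, -0.2220, -0.3964] o=[-0.4482, -0.9140, -0.2105] → [-0.1891, 0.3420, -0.6166, 0.8908, -0.2220, -0.3964]
q̇ = J⁺·V = [-0.1080, 0.7640, -0.1450, 0.8190, -0.5400, -0.2290]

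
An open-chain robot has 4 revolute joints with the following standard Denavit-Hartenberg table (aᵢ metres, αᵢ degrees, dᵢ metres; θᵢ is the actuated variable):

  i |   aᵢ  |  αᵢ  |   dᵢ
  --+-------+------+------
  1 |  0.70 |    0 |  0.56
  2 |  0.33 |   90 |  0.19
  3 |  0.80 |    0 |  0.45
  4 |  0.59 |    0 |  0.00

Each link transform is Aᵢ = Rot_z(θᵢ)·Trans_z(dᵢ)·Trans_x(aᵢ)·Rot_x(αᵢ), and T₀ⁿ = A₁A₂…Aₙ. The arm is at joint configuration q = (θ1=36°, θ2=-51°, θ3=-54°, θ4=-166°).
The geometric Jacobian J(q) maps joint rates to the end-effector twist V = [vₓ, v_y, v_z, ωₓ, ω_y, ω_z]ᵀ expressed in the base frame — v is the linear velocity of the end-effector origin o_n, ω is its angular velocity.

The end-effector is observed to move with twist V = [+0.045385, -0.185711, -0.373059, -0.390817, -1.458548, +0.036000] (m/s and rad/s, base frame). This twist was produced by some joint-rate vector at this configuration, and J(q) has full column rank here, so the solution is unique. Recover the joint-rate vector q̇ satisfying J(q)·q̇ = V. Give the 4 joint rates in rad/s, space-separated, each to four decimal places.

o_n = [0.7862, -0.1134, 0.4820]
J₁: ẑ×o_n = [0.1134, 0.7862, -0.0000], ω = ẑ
J2: z=[0.0000, 0.0000, 1.0000] o=[0.5663, 0.4114, 0.5600] → [0.5248, 0.2199, -0.0000, 0.0000, 0.0000, 1.0000]
J3: z=[-0.2588, -0.9659, 0.0000] o=[0.8851, 0.3260, 0.7500] → [0.2588, -0.0694, 0.0183, -0.2588, -0.9659, 0.0000]
J4: z=[-0.2588, -0.9659, 0.0000] o=[1.2228, -0.2303, 0.1028] → [-0.3663, 0.0982, -0.4520, -0.2588, -0.9659, 0.0000]
q̇ = J⁺·V = [-0.4090, 0.4450, 0.6580, 0.8520]

-0.4090 0.4450 0.6580 0.8520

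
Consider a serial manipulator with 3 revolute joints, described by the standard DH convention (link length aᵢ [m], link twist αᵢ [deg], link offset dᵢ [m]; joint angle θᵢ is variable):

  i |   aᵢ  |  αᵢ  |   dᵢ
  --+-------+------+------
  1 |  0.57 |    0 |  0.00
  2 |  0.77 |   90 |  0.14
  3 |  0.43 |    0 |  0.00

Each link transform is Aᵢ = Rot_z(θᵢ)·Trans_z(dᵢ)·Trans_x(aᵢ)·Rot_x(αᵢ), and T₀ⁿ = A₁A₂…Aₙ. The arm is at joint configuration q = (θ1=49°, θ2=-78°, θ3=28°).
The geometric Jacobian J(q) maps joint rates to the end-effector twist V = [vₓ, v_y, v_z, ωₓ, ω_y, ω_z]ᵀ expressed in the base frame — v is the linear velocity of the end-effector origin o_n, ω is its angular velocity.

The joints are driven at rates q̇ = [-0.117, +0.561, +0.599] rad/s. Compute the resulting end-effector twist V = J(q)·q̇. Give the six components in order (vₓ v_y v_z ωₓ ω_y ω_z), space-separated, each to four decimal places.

0.1920 0.4613 0.2274 -0.2904 -0.5239 0.4440

o_n = [1.3795, -0.1272, 0.3419]
J₁: ẑ×o_n = [0.1272, 1.3795, -0.0000], ω = ẑ
J2: z=[0.0000, 0.0000, 1.0000] o=[0.3740, 0.4302, 0.0000] → [0.5574, 1.0055, -0.0000, 0.0000, 0.0000, 1.0000]
J3: z=[-0.4848, -0.8746, 0.0000] o=[1.0474, 0.0569, 0.1400] → [-0.1766, 0.0979, 0.3797, -0.4848, -0.8746, 0.0000]
V = J·q̇ = [0.1920, 0.4613, 0.2274, -0.2904, -0.5239, 0.4440]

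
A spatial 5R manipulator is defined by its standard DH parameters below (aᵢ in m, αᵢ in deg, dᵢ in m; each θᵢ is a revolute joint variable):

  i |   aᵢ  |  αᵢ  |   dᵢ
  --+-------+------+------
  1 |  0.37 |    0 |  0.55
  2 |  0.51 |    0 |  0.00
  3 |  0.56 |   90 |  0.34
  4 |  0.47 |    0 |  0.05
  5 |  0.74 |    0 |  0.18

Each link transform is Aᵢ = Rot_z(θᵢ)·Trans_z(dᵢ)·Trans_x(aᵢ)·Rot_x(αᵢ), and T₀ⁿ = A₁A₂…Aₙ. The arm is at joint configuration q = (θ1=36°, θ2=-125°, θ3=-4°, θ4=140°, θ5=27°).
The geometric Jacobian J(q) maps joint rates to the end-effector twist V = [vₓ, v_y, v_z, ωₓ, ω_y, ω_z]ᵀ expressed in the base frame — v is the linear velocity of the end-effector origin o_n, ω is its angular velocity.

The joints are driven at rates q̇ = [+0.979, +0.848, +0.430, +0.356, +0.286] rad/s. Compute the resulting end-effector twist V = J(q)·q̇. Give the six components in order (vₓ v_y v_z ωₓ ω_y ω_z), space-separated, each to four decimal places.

-0.4717 0.0666 -0.5911 -0.6411 0.0336 2.2570

o_n = [0.1058, 0.2400, 1.3586]
J₁: ẑ×o_n = [-0.2400, 0.1058, 0.0000], ω = ẑ
J2: z=[0.0000, 0.0000, 1.0000] o=[0.2993, 0.2175, 0.5500] → [-0.0225, -0.1935, 0.0000, 0.0000, 0.0000, 1.0000]
J3: z=[0.0000, 0.0000, 1.0000] o=[0.3082, -0.2924, 0.5500] → [-0.5324, -0.2024, 0.0000, 0.0000, 0.0000, 1.0000]
J4: z=[-0.9986, 0.0523, 0.0000] o=[0.2789, -0.8517, 0.8900] → [0.0245, 0.4679, -1.0811, -0.9986, 0.0523, 0.0000]
J5: z=[-0.9986, 0.0523, 0.0000] o=[0.2478, -0.4895, 1.1921] → [0.0087, 0.1662, -0.7210, -0.9986, 0.0523, 0.0000]
V = J·q̇ = [-0.4717, 0.0666, -0.5911, -0.6411, 0.0336, 2.2570]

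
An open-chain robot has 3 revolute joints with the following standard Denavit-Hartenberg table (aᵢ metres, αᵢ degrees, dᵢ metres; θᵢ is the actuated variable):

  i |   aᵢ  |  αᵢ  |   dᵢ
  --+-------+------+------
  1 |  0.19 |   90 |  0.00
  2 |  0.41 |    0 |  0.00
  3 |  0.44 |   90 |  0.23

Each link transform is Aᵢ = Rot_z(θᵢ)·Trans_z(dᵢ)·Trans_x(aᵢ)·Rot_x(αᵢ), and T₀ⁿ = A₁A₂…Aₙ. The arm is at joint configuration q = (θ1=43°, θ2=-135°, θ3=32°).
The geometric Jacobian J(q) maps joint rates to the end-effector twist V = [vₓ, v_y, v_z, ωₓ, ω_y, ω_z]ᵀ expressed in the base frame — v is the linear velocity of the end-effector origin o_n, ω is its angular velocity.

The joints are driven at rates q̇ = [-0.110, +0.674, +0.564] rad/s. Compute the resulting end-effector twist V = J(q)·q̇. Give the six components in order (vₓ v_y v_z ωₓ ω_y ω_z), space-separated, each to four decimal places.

o_n = [0.0114, -0.3039, -0.7186]
J₁: ẑ×o_n = [0.3039, 0.0114, -0.0000], ω = ẑ
J2: z=[0.6820, -0.7314, 0.0000] o=[0.1390, 0.1296, 0.0000] → [0.5256, 0.4901, -0.3889, 0.6820, -0.7314, 0.0000]
J3: z=[0.6820, -0.7314, 0.0000] o=[-0.0731, -0.0681, -0.2899] → [0.3135, 0.2924, -0.0990, 0.6820, -0.7314, 0.0000]
V = J·q̇ = [0.4977, 0.4940, -0.3179, 0.8443, -0.9054, -0.1100]

0.4977 0.4940 -0.3179 0.8443 -0.9054 -0.1100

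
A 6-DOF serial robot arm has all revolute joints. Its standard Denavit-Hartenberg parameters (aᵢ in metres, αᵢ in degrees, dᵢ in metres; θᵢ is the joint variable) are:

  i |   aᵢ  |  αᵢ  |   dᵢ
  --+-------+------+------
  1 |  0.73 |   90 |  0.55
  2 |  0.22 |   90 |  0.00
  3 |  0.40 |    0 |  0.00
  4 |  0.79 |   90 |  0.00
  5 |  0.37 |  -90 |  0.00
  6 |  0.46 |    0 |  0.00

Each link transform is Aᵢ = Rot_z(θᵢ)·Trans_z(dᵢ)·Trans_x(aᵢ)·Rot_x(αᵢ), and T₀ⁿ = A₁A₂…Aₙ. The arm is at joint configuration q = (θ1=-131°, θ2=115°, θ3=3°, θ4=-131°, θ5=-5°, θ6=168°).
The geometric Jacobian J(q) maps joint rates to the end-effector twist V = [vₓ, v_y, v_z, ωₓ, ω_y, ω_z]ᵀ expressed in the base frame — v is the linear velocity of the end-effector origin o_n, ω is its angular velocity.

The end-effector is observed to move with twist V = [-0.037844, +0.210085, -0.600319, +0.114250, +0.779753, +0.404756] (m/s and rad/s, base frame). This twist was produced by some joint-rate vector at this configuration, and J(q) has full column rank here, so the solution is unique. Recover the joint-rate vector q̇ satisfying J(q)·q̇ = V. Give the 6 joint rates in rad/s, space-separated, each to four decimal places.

o_n = [0.0394, -0.8657, 0.7863]
J₁: ẑ×o_n = [0.8657, 0.0394, -0.0000], ω = ẑ
J2: z=[-0.7547, 0.6561, 0.0000] o=[-0.4789, -0.5509, 0.5500] → [0.1550, 0.1783, -0.1025, -0.7547, 0.6561, 0.0000]
J3: z=[-0.5946, -0.6840, 0.4226] o=[-0.4179, -0.4808, 0.7494] → [0.1374, 0.2152, 0.5417, -0.5946, -0.6840, 0.4226]
J4: z=[-0.5946, -0.6840, 0.4226] o=[-0.3230, -0.3396, 1.1114] → [0.4447, -0.0402, 0.5607, -0.5946, -0.6840, 0.4226]
J5: z=[-0.6831, 0.1526, -0.7142] o=[0.0120, -0.9032, 0.6706] → [0.0444, 0.0594, -0.0298, -0.6831, 0.1526, -0.7142]
J6: z=[-0.5554, -0.7436, 0.3724] o=[0.1875, -1.1441, 0.4513] → [-0.3527, 0.1309, -0.2647, -0.5554, -0.7436, 0.3724]
q̇ = J⁺·V = [0.4370, 0.6480, 0.1240, -0.9770, -0.3350, 0.2390]

0.4370 0.6480 0.1240 -0.9770 -0.3350 0.2390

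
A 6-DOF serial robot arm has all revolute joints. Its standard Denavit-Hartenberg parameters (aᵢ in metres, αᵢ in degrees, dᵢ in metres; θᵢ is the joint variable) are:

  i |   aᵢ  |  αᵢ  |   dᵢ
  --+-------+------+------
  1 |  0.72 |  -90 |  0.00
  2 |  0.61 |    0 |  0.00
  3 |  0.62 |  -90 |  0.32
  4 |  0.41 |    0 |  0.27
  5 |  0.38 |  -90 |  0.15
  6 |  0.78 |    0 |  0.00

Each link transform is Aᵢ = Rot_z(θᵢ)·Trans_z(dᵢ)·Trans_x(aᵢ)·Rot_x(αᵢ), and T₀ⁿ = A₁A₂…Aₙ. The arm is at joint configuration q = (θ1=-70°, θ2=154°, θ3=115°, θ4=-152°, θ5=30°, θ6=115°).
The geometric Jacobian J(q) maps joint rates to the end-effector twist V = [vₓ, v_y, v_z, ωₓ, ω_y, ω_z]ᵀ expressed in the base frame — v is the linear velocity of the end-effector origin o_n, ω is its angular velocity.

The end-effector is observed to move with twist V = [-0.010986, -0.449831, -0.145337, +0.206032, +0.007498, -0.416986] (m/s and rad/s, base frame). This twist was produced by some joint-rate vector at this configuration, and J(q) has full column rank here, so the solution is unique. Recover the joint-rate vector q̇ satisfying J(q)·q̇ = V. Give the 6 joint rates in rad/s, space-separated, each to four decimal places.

-0.5080 -0.2600 0.4000 -0.4500 0.5150 0.1060

o_n = [0.4809, 0.3019, -0.0411]
J₁: ẑ×o_n = [-0.3019, 0.4809, 0.0000], ω = ẑ
J2: z=[0.9397, 0.3420, 0.0000] o=[0.2463, -0.6766, 0.0000] → [-0.0141, 0.0387, 0.8392, 0.9397, 0.3420, 0.0000]
J3: z=[0.9397, 0.3420, 0.0000] o=[0.0587, -0.1614, -0.2674] → [0.0774, -0.2126, 0.2909, 0.9397, 0.3420, 0.0000]
J4: z=[0.3420, -0.9395, 0.0175] o=[0.3557, -0.0418, 0.3525] → [0.3638, 0.1368, 0.2352, 0.3420, -0.9395, 0.0175]
J5: z=[0.3420, -0.9395, 0.0175] o=[0.6311, -0.2355, -0.0047] → [0.0248, 0.0098, 0.0427, 0.3420, -0.9395, 0.0175]
J6: z=[0.4929, 0.1952, 0.8479] o=[0.9864, -0.2696, -0.2035] → [-0.4529, -0.5086, 0.3803, 0.4929, 0.1952, 0.8479]
q̇ = J⁺·V = [-0.5080, -0.2600, 0.4000, -0.4500, 0.5150, 0.1060]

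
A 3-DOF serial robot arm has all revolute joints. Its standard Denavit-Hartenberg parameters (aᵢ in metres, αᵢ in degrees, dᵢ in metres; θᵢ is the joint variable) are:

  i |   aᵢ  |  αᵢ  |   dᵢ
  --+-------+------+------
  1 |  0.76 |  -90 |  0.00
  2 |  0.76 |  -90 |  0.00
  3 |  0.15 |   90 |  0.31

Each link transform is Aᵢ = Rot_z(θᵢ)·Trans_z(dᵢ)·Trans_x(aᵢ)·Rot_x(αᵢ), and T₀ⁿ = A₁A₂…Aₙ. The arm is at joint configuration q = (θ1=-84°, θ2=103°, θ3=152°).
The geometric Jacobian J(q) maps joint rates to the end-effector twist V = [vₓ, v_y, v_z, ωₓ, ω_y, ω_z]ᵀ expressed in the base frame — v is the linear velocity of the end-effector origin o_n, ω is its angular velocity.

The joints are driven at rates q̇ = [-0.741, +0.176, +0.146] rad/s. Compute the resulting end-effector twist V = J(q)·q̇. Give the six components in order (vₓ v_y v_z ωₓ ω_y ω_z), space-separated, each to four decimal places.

o_n = [-0.0369, -0.3224, -0.5417]
J₁: ẑ×o_n = [0.3224, -0.0369, 0.0000], ω = ẑ
J2: z=[0.9945, 0.1045, 0.0000] o=[0.0794, -0.7558, 0.0000] → [-0.0566, 0.5388, 0.4432, 0.9945, 0.1045, 0.0000]
J3: z=[-0.1018, 0.9690, 0.2250] o=[0.0616, -0.5858, -0.7405] → [0.1334, -0.0019, 0.0686, -0.1018, 0.9690, 0.2250]
V = J·q̇ = [-0.2294, 0.1219, 0.0880, 0.1602, 0.1599, -0.7082]

-0.2294 0.1219 0.0880 0.1602 0.1599 -0.7082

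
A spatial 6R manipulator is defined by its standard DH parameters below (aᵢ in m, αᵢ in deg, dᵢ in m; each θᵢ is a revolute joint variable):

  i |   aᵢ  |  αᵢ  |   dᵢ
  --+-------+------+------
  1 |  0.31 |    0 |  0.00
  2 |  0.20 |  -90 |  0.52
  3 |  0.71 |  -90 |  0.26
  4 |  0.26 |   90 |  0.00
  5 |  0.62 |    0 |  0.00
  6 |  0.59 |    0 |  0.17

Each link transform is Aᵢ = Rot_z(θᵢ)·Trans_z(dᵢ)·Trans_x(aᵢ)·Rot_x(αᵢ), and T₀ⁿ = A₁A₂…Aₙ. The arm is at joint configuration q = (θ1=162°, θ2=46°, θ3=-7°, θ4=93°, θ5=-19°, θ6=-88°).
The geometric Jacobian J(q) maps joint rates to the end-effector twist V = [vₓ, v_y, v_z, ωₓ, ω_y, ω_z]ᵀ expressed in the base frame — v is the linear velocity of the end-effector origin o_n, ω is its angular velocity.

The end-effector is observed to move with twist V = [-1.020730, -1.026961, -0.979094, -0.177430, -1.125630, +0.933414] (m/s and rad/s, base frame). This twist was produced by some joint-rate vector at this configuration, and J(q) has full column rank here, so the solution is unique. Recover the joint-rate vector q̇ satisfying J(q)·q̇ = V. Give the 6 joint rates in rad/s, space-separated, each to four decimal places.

o_n = [-1.3271, 0.0245, 1.3833]
J₁: ẑ×o_n = [-0.0245, -1.3271, 0.0000], ω = ẑ
J2: z=[0.0000, 0.0000, 1.0000] o=[-0.2948, 0.0958, 0.0000] → [0.0712, -1.0322, 0.0000, 0.0000, 0.0000, 1.0000]
J3: z=[0.4695, -0.8829, 0.0000] o=[-0.4714, 0.0019, 0.5200] → [-0.7622, -0.4053, -0.7449, 0.4695, -0.8829, 0.0000]
J4: z=[-0.1076, -0.0572, -0.9925] o=[-0.9716, -0.5585, 0.6065] → [0.5343, 0.4364, -0.0831, -0.1076, -0.0572, -0.9925]
J5: z=[-0.8997, -0.4191, 0.1217] o=[-1.0815, -0.3229, 0.6049] → [-0.3685, 0.6705, -0.4155, -0.8997, -0.4191, 0.1217]
J6: z=[-0.8997, -0.4191, 0.1217] o=[-1.3078, 0.2198, 0.8015] → [-0.2201, 0.5211, 0.1676, -0.8997, -0.4191, 0.1217]
q̇ = J⁺·V = [0.8600, -0.0500, 0.9470, -0.0390, 0.6750, 0.0210]

0.8600 -0.0500 0.9470 -0.0390 0.6750 0.0210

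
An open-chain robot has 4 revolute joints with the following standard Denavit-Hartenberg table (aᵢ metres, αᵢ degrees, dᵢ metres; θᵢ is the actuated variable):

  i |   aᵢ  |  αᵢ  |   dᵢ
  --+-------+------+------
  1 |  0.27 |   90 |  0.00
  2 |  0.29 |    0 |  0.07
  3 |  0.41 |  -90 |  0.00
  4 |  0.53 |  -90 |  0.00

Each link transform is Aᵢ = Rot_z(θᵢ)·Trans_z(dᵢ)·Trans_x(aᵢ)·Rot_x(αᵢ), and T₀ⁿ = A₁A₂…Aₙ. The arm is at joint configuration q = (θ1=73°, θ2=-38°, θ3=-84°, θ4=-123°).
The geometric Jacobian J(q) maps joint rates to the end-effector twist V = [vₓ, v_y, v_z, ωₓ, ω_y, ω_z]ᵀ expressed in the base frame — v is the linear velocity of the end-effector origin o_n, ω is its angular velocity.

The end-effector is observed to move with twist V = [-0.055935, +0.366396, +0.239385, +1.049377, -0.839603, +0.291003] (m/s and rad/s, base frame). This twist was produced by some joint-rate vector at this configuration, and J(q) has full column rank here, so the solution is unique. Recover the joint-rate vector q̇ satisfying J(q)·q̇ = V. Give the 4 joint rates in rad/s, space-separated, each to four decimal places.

o_n = [0.6190, 0.2648, -0.2814]
J₁: ẑ×o_n = [-0.2648, 0.6190, 0.0000], ω = ẑ
J2: z=[0.9563, -0.2924, 0.0000] o=[0.0789, 0.2582, 0.0000] → [0.0823, 0.2691, 0.1642, 0.9563, -0.2924, 0.0000]
J3: z=[0.9563, -0.2924, 0.0000] o=[0.2127, 0.4563, -0.1785] → [0.0301, 0.0984, -0.0643, 0.9563, -0.2924, 0.0000]
J4: z=[0.2479, 0.8110, -0.5299] o=[0.1492, 0.2485, -0.5262] → [0.2072, -0.3097, -0.3770, 0.2479, 0.8110, -0.5299]
q̇ = J⁺·V = [-0.0190, 0.4340, 0.8150, -0.5850]

-0.0190 0.4340 0.8150 -0.5850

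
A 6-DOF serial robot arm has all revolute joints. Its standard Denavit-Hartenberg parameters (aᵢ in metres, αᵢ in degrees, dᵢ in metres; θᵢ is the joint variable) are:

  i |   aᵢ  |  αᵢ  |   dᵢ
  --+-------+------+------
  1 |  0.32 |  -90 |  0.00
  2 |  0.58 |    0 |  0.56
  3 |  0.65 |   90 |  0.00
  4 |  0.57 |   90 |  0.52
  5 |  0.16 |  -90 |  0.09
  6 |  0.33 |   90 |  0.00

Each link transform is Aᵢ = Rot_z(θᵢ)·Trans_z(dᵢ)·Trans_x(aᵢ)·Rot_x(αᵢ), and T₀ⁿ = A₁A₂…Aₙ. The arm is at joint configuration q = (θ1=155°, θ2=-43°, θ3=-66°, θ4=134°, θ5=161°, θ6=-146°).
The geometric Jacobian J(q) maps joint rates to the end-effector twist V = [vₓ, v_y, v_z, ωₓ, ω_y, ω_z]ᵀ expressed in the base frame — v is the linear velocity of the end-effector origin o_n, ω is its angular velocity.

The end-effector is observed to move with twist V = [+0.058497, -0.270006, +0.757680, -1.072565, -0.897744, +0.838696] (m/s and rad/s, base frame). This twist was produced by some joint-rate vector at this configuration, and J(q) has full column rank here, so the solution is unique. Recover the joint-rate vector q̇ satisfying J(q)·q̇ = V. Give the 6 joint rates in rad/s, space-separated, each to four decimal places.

0.3830 0.6320 0.5070 -0.4960 0.2600 0.2250

o_n = [-0.6725, -1.0524, 0.5947]
J₁: ẑ×o_n = [1.0524, -0.6725, 0.0000], ω = ẑ
J2: z=[-0.4226, -0.9063, 0.0000] o=[-0.2900, 0.1352, 0.0000] → [-0.5390, 0.2513, 0.1552, -0.4226, -0.9063, 0.0000]
J3: z=[-0.4226, -0.9063, 0.0000] o=[-0.9111, -0.1930, 0.3956] → [-0.1805, 0.0842, 0.5794, -0.4226, -0.9063, 0.0000]
J4: z=[0.8569, -0.3996, -0.3256] o=[-0.7193, -0.2825, 1.0101] → [-0.0846, 0.3408, -0.6410, 0.8569, -0.3996, -0.3256]
J5: z=[-0.0813, -0.7285, 0.6801] o=[-0.5638, -0.8074, 0.4665] → [0.0732, -0.0635, -0.0593, -0.0813, -0.7285, 0.6801]
J6: z=[-0.6445, 0.5590, 0.5217] o=[-0.4495, -0.8096, 0.6101] → [0.1180, -0.1263, 0.2811, -0.6445, 0.5590, 0.5217]
q̇ = J⁺·V = [0.3830, 0.6320, 0.5070, -0.4960, 0.2600, 0.2250]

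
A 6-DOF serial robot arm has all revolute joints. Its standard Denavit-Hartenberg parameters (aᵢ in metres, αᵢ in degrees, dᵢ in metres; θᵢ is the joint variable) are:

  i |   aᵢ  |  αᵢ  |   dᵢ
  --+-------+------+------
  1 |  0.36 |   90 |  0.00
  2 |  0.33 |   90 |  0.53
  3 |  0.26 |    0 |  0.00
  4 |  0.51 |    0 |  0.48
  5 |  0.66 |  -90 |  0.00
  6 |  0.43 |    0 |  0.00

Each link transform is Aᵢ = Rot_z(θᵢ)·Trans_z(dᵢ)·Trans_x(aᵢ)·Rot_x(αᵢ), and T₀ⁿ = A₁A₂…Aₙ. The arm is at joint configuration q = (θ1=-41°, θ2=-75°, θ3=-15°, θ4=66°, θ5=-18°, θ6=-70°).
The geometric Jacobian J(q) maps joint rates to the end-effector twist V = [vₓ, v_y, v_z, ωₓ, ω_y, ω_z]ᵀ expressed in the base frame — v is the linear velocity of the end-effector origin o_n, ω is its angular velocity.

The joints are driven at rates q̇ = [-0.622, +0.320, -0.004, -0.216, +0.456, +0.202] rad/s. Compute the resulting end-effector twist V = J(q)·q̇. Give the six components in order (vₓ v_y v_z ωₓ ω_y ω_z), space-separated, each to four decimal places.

o_n = [-0.9163, -0.9241, -1.7540]
J₁: ẑ×o_n = [0.9241, -0.9163, 0.0000], ω = ẑ
J2: z=[-0.6561, -0.7547, 0.0000] o=[0.2717, -0.2362, 0.0000] → [1.3237, -1.1507, -0.4453, -0.6561, -0.7547, 0.0000]
J3: z=[-0.7290, 0.6337, -0.2588] o=[-0.0116, -0.6922, -0.3188] → [-0.9695, -0.8121, 0.7424, -0.7290, 0.6337, -0.2588]
J4: z=[-0.7290, 0.6337, -0.2588] o=[0.0816, -0.6841, -0.5613] → [-0.8179, -0.6111, 0.8074, -0.7290, 0.6337, -0.2588]
J5: z=[-0.7290, 0.6337, -0.2588] o=[-0.4656, -0.7335, -0.9956] → [-0.5299, -0.4362, 0.4246, -0.7290, 0.6337, -0.2588]
J6: z=[-0.6566, -0.5405, 0.5261] o=[-0.5933, -1.0988, -1.5303] → [0.0290, -0.3168, -0.2893, -0.6566, -0.5405, 0.5261]
V = J·q̇ = [-0.2064, 0.0741, -0.1847, -0.5146, -0.2011, -0.5768]

-0.2064 0.0741 -0.1847 -0.5146 -0.2011 -0.5768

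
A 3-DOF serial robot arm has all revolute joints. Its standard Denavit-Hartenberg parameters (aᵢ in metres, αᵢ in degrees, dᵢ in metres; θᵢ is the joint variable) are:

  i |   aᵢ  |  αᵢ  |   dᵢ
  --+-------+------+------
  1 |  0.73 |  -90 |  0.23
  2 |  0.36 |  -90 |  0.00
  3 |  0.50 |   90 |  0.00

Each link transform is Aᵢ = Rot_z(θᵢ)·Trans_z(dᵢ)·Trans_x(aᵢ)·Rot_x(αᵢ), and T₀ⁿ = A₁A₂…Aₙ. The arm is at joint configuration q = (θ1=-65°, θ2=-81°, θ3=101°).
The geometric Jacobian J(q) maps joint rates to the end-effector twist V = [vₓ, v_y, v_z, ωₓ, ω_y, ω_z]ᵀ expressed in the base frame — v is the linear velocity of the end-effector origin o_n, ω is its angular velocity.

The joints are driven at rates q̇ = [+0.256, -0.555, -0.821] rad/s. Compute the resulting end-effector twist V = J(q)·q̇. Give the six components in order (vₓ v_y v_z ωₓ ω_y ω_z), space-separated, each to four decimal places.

o_n = [-0.1188, -0.9065, 0.4913]
J₁: ẑ×o_n = [0.9065, -0.1188, 0.0000], ω = ẑ
J2: z=[0.9063, 0.4226, 0.0000] o=[0.3085, -0.6616, 0.2300] → [0.1104, -0.2369, -0.0414, 0.9063, 0.4226, 0.0000]
J3: z=[0.4174, -0.8951, -0.1564] o=[0.3323, -0.7126, 0.5856] → [0.0540, 0.1099, -0.4848, 0.4174, -0.8951, -0.1564]
V = J·q̇ = [0.1264, 0.0108, 0.4210, -0.8457, 0.5004, 0.3844]

0.1264 0.0108 0.4210 -0.8457 0.5004 0.3844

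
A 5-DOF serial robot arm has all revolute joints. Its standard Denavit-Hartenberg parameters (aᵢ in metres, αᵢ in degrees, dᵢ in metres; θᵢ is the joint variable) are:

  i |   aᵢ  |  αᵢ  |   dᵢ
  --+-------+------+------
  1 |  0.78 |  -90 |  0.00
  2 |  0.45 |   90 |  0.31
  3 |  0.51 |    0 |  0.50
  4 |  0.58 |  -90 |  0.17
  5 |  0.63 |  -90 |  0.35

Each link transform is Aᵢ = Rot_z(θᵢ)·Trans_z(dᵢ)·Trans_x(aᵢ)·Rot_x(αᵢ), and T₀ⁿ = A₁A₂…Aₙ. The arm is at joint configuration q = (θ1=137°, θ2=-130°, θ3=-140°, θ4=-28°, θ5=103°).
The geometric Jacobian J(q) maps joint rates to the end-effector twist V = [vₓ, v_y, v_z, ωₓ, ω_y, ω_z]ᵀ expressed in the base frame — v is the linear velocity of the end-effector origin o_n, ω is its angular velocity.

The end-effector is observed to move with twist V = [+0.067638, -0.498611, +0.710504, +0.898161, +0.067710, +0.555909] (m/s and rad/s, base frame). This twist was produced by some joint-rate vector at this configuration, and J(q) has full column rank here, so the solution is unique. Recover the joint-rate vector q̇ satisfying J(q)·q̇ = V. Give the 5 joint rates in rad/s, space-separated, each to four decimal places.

0.8580 0.0960 0.8720 -0.2100 0.7750

o_n = [-0.3707, 0.9627, -0.2633]
J₁: ẑ×o_n = [-0.9627, -0.3707, 0.0000], ω = ẑ
J2: z=[-0.6820, -0.7314, 0.0000] o=[-0.5705, 0.5320, 0.0000] → [0.1926, -0.1796, -0.1477, -0.6820, -0.7314, 0.0000]
J3: z=[0.5602, -0.5224, -0.6428] o=[-0.5703, 0.1080, 0.3447] → [0.8671, 0.2123, 0.5832, 0.5602, -0.5224, -0.6428]
J4: z=[0.5602, -0.5224, -0.6428] o=[-0.2503, 0.2578, -0.2760] → [0.4465, 0.0703, 0.3321, 0.5602, -0.5224, -0.6428]
J5: z=[0.7648, 0.6242, 0.1593] o=[-0.3395, 0.5059, -0.8198] → [0.2746, -0.4306, 0.3689, 0.7648, 0.6242, 0.1593]
q̇ = J⁺·V = [0.8580, 0.0960, 0.8720, -0.2100, 0.7750]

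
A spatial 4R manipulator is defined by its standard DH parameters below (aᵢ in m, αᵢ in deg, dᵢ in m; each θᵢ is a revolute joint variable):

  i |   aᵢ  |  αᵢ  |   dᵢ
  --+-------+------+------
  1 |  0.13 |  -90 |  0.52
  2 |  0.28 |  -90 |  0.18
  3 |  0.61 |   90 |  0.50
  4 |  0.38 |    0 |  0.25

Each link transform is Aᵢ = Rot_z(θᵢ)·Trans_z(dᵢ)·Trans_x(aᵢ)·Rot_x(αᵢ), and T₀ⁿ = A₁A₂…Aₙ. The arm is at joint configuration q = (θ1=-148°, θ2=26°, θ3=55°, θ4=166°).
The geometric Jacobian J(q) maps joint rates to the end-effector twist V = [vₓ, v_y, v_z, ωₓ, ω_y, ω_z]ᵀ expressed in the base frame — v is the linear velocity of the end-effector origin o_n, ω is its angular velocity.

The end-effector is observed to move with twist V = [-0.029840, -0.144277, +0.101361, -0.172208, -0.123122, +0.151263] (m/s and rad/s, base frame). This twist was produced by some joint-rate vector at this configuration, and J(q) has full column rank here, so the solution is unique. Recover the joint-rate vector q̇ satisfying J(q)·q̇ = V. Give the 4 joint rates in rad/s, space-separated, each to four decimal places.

0.1030 -0.1050 -0.1360 0.2060

o_n = [-0.2986, -0.3348, -0.2852]
J₁: ẑ×o_n = [0.3348, -0.2986, 0.0000], ω = ẑ
J2: z=[0.5299, -0.8480, 0.0000] o=[-0.1102, -0.0689, 0.5200] → [0.6829, 0.4267, -0.3006, 0.5299, -0.8480, 0.0000]
J3: z=[0.3718, 0.2323, -0.8988] o=[-0.2283, -0.3549, 0.3973] → [-0.1405, 0.3169, 0.0238, 0.3718, 0.2323, -0.8988]
J4: z=[-0.3204, -0.8766, -0.3591] o=[-0.5739, 0.0184, -0.2055] → [-0.0570, -0.1244, 0.3545, -0.3204, -0.8766, -0.3591]
q̇ = J⁺·V = [0.1030, -0.1050, -0.1360, 0.2060]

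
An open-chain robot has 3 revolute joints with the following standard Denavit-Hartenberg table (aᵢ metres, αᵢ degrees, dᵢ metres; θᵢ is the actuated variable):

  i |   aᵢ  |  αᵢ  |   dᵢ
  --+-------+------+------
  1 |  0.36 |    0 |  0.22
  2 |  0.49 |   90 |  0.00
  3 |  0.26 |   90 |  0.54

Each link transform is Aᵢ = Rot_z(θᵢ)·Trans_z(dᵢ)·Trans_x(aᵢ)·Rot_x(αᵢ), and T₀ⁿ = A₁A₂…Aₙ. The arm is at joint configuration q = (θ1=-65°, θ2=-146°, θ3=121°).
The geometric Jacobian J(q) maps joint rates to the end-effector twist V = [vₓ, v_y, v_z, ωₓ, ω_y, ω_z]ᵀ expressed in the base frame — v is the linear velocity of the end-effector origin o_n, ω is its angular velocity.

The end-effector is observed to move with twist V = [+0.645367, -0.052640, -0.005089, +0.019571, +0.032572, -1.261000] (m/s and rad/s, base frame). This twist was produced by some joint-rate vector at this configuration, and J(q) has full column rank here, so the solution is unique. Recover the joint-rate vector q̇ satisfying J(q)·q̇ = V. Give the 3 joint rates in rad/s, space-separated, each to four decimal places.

o_n = [0.1250, 0.3200, 0.4429]
J₁: ẑ×o_n = [-0.3200, 0.1250, 0.0000], ω = ẑ
J2: z=[0.0000, 0.0000, 1.0000] o=[0.1521, -0.3263, 0.2200] → [-0.6463, -0.0271, 0.0000, 0.0000, 0.0000, 1.0000]
J3: z=[0.5150, 0.8572, 0.0000] o=[-0.2679, -0.0739, 0.2200] → [0.1910, -0.1148, -0.1339, 0.5150, 0.8572, 0.0000]
q̇ = J⁺·V = [-0.5420, -0.7190, 0.0380]

-0.5420 -0.7190 0.0380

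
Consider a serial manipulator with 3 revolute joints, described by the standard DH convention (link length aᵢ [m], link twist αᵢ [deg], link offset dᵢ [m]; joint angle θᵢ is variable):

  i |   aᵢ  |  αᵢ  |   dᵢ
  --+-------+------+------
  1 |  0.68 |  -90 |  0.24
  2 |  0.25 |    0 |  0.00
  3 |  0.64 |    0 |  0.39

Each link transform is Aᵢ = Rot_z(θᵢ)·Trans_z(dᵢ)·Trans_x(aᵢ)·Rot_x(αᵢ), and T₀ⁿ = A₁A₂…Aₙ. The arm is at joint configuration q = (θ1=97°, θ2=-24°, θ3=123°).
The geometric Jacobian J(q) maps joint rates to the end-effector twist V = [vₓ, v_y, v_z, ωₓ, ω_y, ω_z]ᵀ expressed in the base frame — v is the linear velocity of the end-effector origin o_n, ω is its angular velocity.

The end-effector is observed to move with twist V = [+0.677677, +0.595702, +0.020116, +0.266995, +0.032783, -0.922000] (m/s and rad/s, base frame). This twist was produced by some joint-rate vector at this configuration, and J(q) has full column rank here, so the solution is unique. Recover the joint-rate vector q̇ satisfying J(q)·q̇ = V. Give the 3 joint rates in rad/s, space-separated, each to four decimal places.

-0.9220 -0.2060 -0.0630

o_n = [-0.4856, 0.7547, -0.2904]
J₁: ẑ×o_n = [-0.7547, -0.4856, 0.0000], ω = ẑ
J2: z=[-0.9925, -0.1219, 0.0000] o=[-0.0829, 0.6749, 0.2400] → [0.0646, -0.5265, -0.1283, -0.9925, -0.1219, 0.0000]
J3: z=[-0.9925, -0.1219, 0.0000] o=[-0.1107, 0.9016, 0.3417] → [0.0770, -0.6274, 0.1001, -0.9925, -0.1219, 0.0000]
q̇ = J⁺·V = [-0.9220, -0.2060, -0.0630]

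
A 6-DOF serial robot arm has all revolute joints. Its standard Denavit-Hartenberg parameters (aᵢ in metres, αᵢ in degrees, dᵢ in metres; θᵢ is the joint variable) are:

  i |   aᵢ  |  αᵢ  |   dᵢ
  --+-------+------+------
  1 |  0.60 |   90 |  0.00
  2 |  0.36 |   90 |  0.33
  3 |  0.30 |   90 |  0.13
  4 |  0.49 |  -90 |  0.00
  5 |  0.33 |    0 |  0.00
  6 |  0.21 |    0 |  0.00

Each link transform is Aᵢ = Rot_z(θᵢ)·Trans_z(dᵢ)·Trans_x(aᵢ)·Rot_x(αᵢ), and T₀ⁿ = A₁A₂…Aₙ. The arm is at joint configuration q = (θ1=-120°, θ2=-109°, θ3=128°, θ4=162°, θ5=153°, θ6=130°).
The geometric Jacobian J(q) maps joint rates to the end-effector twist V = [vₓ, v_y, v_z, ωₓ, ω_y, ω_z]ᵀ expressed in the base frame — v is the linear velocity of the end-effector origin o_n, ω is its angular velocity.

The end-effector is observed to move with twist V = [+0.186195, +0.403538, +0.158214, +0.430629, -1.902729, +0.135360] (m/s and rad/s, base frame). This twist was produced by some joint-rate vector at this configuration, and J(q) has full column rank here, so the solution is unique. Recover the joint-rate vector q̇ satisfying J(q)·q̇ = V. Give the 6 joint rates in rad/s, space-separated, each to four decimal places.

-0.0310 -0.5990 -0.7230 -0.9380 0.2980 0.3090

o_n = [-0.5062, -0.0409, -0.2744]
J₁: ẑ×o_n = [0.0409, -0.5062, 0.0000], ω = ẑ
J2: z=[-0.8660, 0.5000, 0.0000] o=[-0.3000, -0.5196, 0.0000] → [-0.1372, -0.2377, -0.3115, -0.8660, 0.5000, 0.0000]
J3: z=[0.4728, 0.8188, 0.3256] o=[-0.5272, -0.2531, -0.3404] → [-0.0151, -0.0243, 0.0831, 0.4728, 0.8188, 0.3256]
J4: z=[-0.4049, 0.5300, -0.7451] o=[-0.7005, -0.0805, -0.1234] → [-0.0505, -0.2060, -0.1191, -0.4049, 0.5300, -0.7451]
J5: z=[-0.2078, -0.8469, -0.4895] o=[-0.2642, -0.0593, -0.3454] → [-0.0511, 0.1332, -0.2087, -0.2078, -0.8469, -0.4895]
J6: z=[-0.2078, -0.8469, -0.4895] o=[-0.4654, -0.1514, -0.1006] → [0.2013, -0.0162, -0.0575, -0.2078, -0.8469, -0.4895]
q̇ = J⁺·V = [-0.0310, -0.5990, -0.7230, -0.9380, 0.2980, 0.3090]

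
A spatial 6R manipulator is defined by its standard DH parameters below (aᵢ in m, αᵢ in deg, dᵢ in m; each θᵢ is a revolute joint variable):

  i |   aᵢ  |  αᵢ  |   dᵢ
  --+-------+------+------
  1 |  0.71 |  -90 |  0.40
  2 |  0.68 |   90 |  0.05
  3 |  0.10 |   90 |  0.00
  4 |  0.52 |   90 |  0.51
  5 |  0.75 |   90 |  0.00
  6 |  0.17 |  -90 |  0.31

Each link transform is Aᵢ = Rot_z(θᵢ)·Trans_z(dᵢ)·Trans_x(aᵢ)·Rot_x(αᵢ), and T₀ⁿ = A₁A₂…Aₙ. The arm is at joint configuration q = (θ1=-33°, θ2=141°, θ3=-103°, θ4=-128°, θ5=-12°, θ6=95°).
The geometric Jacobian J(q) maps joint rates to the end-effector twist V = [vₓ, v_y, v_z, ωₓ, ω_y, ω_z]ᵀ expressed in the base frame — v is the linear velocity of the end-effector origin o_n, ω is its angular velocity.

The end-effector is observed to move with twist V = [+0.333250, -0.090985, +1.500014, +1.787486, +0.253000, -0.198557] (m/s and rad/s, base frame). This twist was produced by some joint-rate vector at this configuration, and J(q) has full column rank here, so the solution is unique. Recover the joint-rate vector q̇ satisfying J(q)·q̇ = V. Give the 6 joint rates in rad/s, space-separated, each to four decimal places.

0.0210 0.2880 0.6850 0.4330 0.7370 -0.6800

o_n = [0.0774, 0.9029, 0.5363]
J₁: ẑ×o_n = [-0.9029, 0.0774, 0.0000], ω = ẑ
J2: z=[0.5446, 0.8387, 0.0000] o=[0.5955, -0.3867, 0.4000] → [0.1143, -0.0743, 1.1368, 0.5446, 0.8387, 0.0000]
J3: z=[0.5278, -0.3428, -0.7771] o=[0.1795, -0.0569, -0.0279] → [0.5525, -0.2185, 0.4716, 0.5278, -0.3428, -0.7771]
J4: z=[0.7576, -0.2238, 0.6132] o=[0.1411, -0.1482, -0.0138] → [-0.7676, -0.4558, 0.7820, 0.7576, -0.2238, 0.6132]
J5: z=[0.6276, 0.5080, -0.5900] o=[0.4341, 0.1702, 0.5721] → [0.4141, 0.2329, 0.6410, 0.6276, 0.5080, -0.5900]
J6: z=[-0.7037, 0.0459, -0.7090] o=[0.1843, 0.8154, 0.8618] → [0.0471, -0.1532, -0.0567, -0.7037, 0.0459, -0.7090]
q̇ = J⁺·V = [0.0210, 0.2880, 0.6850, 0.4330, 0.7370, -0.6800]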